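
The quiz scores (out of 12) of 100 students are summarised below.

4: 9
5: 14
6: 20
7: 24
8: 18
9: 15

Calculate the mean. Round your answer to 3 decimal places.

Values: 4, 5, 6, 7, 8, 9
Σfx = 9×4 + 14×5 + 20×6 + 24×7 + 18×8 + 15×9 = 673
n = Σf = 100
Mean = 673 / 100 = 6.7300

6.730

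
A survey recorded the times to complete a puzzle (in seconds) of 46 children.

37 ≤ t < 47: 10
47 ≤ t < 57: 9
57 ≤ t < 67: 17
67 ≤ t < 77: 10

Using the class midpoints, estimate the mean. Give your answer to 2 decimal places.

57.87

Midpoints: 42, 52, 62, 72
Σfm = 10×42 + 9×52 + 17×62 + 10×72 = 2662
n = Σf = 46
Mean = 2662 / 46 = 57.8696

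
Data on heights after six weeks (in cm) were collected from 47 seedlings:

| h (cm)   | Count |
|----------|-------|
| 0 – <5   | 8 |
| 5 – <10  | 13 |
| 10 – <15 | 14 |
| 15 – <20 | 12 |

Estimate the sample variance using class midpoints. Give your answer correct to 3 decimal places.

Midpoints: 2.5, 7.5, 12.5, 17.5
n = 47, Σfm = 502.5, mean = 10.6915
Σfm² = 6643.75
Σf(m − x̄)² = Σfm² − (Σfm)²/n = 6643.75 − 502.5²/47 = 1271.2766
Sample variance = 1271.2766 / 46 = 27.6364

27.636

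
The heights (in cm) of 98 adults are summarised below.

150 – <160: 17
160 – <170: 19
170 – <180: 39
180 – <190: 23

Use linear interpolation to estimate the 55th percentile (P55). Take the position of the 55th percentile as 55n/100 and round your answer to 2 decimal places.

174.59

Cumulative frequencies: 17, 36, 75, 98
n = 98; position = 55n/100 = 53.9.
This falls in the class 170 – <180: L = 170, F = 36, f = 39, h = 10.
55th percentile ≈ 170 + ((53.9 − 36) / 39) × 10 = 174.5897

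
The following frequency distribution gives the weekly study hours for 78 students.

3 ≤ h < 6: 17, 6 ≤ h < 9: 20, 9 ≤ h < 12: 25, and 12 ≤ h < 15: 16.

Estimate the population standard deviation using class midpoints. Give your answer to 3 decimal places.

Midpoints: 4.5, 7.5, 10.5, 13.5
n = 78, Σfm = 705, mean = 9.0385
Σfm² = 7141.5
Σf(m − x̄)² = Σfm² − (Σfm)²/n = 7141.5 − 705²/78 = 769.3846
Population variance = 769.3846 / 78 = 9.8639
Standard deviation = √9.8639 = 3.1407

3.141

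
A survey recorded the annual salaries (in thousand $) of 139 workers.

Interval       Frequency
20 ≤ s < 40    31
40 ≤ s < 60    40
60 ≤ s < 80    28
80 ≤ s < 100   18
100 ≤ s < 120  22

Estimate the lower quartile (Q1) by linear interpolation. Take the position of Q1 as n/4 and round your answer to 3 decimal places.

Cumulative frequencies: 31, 71, 99, 117, 139
n = 139; position = n/4 = 34.75.
This falls in the class 40 ≤ s < 60: L = 40, F = 31, f = 40, h = 20.
Lower quartile ≈ 40 + ((34.75 − 31) / 40) × 20 = 41.8750

41.875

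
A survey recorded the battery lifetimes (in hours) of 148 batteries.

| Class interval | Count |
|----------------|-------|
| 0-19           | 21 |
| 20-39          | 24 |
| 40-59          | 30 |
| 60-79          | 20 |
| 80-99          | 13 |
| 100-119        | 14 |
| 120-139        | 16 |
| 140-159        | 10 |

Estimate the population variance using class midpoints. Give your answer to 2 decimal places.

Midpoints: 9.5, 29.5, 49.5, 69.5, 89.5, 109.5, 129.5, 149.5
n = 148, Σfm = 10046, mean = 67.8784
Σfm² = 956717
Σf(m − x̄)² = Σfm² − (Σfm)²/n = 956717 − 10046²/148 = 274810.8108
Population variance = 274810.8108 / 148 = 1856.8298

1856.83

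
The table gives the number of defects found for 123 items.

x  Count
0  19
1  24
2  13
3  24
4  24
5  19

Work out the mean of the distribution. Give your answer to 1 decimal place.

Values: 0, 1, 2, 3, 4, 5
Σfx = 19×0 + 24×1 + 13×2 + 24×3 + 24×4 + 19×5 = 313
n = Σf = 123
Mean = 313 / 123 = 2.5447

2.5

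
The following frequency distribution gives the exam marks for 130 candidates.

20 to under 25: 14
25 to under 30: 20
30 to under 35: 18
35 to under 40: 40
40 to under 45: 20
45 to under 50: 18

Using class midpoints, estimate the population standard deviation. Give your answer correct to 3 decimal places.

Midpoints: 22.5, 27.5, 32.5, 37.5, 42.5, 47.5
n = 130, Σfm = 4655, mean = 35.8077
Σfm² = 174212.5
Σf(m − x̄)² = Σfm² − (Σfm)²/n = 174212.5 − 4655²/130 = 7527.6923
Population variance = 7527.6923 / 130 = 57.9053
Standard deviation = √57.9053 = 7.6096

7.610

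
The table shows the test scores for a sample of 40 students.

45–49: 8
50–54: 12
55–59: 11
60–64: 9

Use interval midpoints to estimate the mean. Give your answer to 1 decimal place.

54.6

Midpoints: 47, 52, 57, 62
Σfm = 8×47 + 12×52 + 11×57 + 9×62 = 2185
n = Σf = 40
Mean = 2185 / 40 = 54.6250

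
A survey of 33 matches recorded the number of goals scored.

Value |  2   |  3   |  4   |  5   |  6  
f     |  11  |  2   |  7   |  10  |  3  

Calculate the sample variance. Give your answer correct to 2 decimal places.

2.06

Values: 2, 3, 4, 5, 6
n = 33, Σfx = 124, mean = 3.7576
Σfx² = 532
Σf(x − x̄)² = Σfx² − (Σfx)²/n = 532 − 124²/33 = 66.0606
Sample variance = 66.0606 / 32 = 2.0644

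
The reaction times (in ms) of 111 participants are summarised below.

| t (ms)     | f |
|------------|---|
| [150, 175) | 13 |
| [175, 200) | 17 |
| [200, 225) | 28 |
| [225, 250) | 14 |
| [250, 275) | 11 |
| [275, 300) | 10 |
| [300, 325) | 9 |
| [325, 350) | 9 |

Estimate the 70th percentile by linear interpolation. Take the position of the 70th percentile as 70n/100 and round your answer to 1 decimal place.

Cumulative frequencies: 13, 30, 58, 72, 83, 93, 102, 111
n = 111; position = 70n/100 = 77.7.
This falls in the class [250, 275): L = 250, F = 72, f = 11, h = 25.
70th percentile ≈ 250 + ((77.7 − 72) / 11) × 25 = 262.9545

263.0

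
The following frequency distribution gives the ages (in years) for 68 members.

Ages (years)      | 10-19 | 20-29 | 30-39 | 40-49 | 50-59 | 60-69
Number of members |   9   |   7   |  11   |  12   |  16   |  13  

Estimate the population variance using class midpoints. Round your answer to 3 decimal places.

Midpoints: 14.5, 24.5, 34.5, 44.5, 54.5, 64.5
n = 68, Σfm = 2926, mean = 43.0294
Σfm² = 144557
Σf(m − x̄)² = Σfm² − (Σfm)²/n = 144557 − 2926²/68 = 18652.9412
Population variance = 18652.9412 / 68 = 274.3080

274.308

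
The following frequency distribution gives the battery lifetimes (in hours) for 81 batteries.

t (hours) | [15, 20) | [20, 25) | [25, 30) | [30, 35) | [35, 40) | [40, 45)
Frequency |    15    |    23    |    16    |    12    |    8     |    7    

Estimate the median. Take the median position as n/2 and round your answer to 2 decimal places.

25.78

Cumulative frequencies: 15, 38, 54, 66, 74, 81
n = 81; position = n/2 = 40.5.
This falls in the class [25, 30): L = 25, F = 38, f = 16, h = 5.
Median ≈ 25 + ((40.5 − 38) / 16) × 5 = 25.7812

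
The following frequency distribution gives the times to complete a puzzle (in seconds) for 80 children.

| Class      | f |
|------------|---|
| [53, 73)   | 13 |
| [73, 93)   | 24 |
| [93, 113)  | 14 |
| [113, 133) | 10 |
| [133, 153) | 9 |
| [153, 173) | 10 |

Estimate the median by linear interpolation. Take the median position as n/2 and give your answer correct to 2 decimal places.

97.29

Cumulative frequencies: 13, 37, 51, 61, 70, 80
n = 80; position = n/2 = 40.
This falls in the class [93, 113): L = 93, F = 37, f = 14, h = 20.
Median ≈ 93 + ((40 − 37) / 14) × 20 = 97.2857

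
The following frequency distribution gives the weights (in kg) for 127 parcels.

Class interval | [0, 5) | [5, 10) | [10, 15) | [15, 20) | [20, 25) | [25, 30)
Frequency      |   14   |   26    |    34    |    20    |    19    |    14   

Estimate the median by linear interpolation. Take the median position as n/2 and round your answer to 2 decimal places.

13.46

Cumulative frequencies: 14, 40, 74, 94, 113, 127
n = 127; position = n/2 = 63.5.
This falls in the class [10, 15): L = 10, F = 40, f = 34, h = 5.
Median ≈ 10 + ((63.5 − 40) / 34) × 5 = 13.4559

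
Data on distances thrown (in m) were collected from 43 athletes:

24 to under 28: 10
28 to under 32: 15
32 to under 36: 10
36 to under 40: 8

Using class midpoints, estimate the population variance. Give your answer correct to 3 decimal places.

Midpoints: 26, 30, 34, 38
n = 43, Σfm = 1354, mean = 31.4884
Σfm² = 43372
Σf(m − x̄)² = Σfm² − (Σfm)²/n = 43372 − 1354²/43 = 736.7442
Population variance = 736.7442 / 43 = 17.1336

17.134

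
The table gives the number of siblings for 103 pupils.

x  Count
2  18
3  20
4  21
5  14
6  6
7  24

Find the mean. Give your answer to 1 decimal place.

4.4

Values: 2, 3, 4, 5, 6, 7
Σfx = 18×2 + 20×3 + 21×4 + 14×5 + 6×6 + 24×7 = 454
n = Σf = 103
Mean = 454 / 103 = 4.4078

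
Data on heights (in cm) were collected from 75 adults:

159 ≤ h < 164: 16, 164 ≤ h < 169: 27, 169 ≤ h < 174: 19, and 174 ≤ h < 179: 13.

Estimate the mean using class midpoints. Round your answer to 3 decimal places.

Midpoints: 161.5, 166.5, 171.5, 176.5
Σfm = 16×161.5 + 27×166.5 + 19×171.5 + 13×176.5 = 12632.5
n = Σf = 75
Mean = 12632.5 / 75 = 168.4333

168.433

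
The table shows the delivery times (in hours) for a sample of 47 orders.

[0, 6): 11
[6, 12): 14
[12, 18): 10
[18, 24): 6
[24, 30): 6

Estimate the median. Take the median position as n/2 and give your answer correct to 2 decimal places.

11.36

Cumulative frequencies: 11, 25, 35, 41, 47
n = 47; position = n/2 = 23.5.
This falls in the class [6, 12): L = 6, F = 11, f = 14, h = 6.
Median ≈ 6 + ((23.5 − 11) / 14) × 6 = 11.3571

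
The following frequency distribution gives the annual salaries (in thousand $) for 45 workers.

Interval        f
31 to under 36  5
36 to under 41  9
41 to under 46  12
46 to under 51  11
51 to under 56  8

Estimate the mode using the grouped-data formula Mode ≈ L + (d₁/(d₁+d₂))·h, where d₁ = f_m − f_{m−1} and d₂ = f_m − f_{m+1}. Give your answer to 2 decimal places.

44.75

Modal class: 41 to under 46 (highest frequency 12).
d₁ = 12 − 9 = 3, d₂ = 12 − 11 = 1
Mode ≈ 41 + (3/(3+1)) × 5 = 41 + 3.7500 = 44.7500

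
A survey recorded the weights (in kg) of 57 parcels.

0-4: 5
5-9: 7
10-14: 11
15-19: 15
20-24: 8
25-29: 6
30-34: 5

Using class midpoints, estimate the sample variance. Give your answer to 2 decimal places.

Midpoints: 2, 7, 12, 17, 22, 27, 32
n = 57, Σfm = 944, mean = 16.5614
Σfm² = 19648
Σf(m − x̄)² = Σfm² − (Σfm)²/n = 19648 − 944²/57 = 4014.0351
Sample variance = 4014.0351 / 56 = 71.6792

71.68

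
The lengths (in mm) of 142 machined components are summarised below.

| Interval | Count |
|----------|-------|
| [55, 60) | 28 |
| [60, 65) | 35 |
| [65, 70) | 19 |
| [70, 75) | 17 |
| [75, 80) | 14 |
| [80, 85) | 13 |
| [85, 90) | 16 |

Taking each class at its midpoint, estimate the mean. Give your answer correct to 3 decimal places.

Midpoints: 57.5, 62.5, 67.5, 72.5, 77.5, 82.5, 87.5
Σfm = 28×57.5 + 35×62.5 + 19×67.5 + 17×72.5 + 14×77.5 + 13×82.5 + 16×87.5 = 9870
n = Σf = 142
Mean = 9870 / 142 = 69.5070

69.507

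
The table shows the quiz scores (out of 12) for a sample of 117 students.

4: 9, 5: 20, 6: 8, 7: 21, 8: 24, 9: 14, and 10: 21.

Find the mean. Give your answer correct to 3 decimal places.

7.342

Values: 4, 5, 6, 7, 8, 9, 10
Σfx = 9×4 + 20×5 + 8×6 + 21×7 + 24×8 + 14×9 + 21×10 = 859
n = Σf = 117
Mean = 859 / 117 = 7.3419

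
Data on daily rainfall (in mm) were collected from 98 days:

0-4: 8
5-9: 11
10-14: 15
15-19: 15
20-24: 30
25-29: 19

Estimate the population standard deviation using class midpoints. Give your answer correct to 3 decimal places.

7.767

Midpoints: 2, 7, 12, 17, 22, 27
n = 98, Σfm = 1701, mean = 17.3571
Σfm² = 35437
Σf(m − x̄)² = Σfm² − (Σfm)²/n = 35437 − 1701²/98 = 5912.5000
Population variance = 5912.5000 / 98 = 60.3316
Standard deviation = √60.3316 = 7.7673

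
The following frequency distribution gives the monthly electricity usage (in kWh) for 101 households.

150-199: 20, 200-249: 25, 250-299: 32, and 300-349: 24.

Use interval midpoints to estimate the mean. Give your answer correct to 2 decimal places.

254.20

Midpoints: 174.5, 224.5, 274.5, 324.5
Σfm = 20×174.5 + 25×224.5 + 32×274.5 + 24×324.5 = 25674.5
n = Σf = 101
Mean = 25674.5 / 101 = 254.2030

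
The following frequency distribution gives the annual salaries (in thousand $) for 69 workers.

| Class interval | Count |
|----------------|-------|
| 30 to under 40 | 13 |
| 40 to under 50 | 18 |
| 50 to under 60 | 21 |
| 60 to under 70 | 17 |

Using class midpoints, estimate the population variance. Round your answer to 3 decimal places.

110.775

Midpoints: 35, 45, 55, 65
n = 69, Σfm = 3525, mean = 51.0870
Σfm² = 187725
Σf(m − x̄)² = Σfm² − (Σfm)²/n = 187725 − 3525²/69 = 7643.4783
Population variance = 7643.4783 / 69 = 110.7750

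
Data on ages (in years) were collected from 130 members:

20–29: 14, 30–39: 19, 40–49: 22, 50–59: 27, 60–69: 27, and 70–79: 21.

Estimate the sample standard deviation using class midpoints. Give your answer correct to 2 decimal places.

Midpoints: 24.5, 34.5, 44.5, 54.5, 64.5, 74.5
n = 130, Σfm = 6755, mean = 51.9615
Σfm² = 383662.5
Σf(m − x̄)² = Σfm² − (Σfm)²/n = 383662.5 − 6755²/130 = 32662.3077
Sample variance = 32662.3077 / 129 = 253.1962
Standard deviation = √253.1962 = 15.9121

15.91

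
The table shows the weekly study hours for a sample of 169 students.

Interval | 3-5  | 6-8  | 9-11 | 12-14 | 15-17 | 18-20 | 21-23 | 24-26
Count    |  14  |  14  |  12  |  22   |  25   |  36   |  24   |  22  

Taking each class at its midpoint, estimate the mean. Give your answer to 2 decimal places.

Midpoints: 4, 7, 10, 13, 16, 19, 22, 25
Σfm = 14×4 + 14×7 + 12×10 + 22×13 + 25×16 + 36×19 + 24×22 + 22×25 = 2722
n = Σf = 169
Mean = 2722 / 169 = 16.1065

16.11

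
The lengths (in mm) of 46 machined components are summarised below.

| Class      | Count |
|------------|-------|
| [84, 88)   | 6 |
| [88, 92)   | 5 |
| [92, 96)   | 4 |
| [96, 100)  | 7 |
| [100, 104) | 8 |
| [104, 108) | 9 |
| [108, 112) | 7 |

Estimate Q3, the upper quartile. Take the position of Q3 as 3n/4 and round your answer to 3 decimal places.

Cumulative frequencies: 6, 11, 15, 22, 30, 39, 46
n = 46; position = 3n/4 = 34.5.
This falls in the class [104, 108): L = 104, F = 30, f = 9, h = 4.
Upper quartile ≈ 104 + ((34.5 − 30) / 9) × 4 = 106.0000

106.000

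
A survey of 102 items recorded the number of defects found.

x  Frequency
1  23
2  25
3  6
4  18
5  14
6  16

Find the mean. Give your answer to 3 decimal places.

Values: 1, 2, 3, 4, 5, 6
Σfx = 23×1 + 25×2 + 6×3 + 18×4 + 14×5 + 16×6 = 329
n = Σf = 102
Mean = 329 / 102 = 3.2255

3.225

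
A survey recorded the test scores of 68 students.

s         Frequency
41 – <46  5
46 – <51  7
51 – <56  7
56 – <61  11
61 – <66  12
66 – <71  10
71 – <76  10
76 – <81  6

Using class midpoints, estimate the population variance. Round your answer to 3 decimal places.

Midpoints: 43.5, 48.5, 53.5, 58.5, 63.5, 68.5, 73.5, 78.5
n = 68, Σfm = 4228, mean = 62.1765
Σfm² = 269913
Σf(m − x̄)² = Σfm² − (Σfm)²/n = 269913 − 4228²/68 = 7030.8824
Population variance = 7030.8824 / 68 = 103.3953

103.395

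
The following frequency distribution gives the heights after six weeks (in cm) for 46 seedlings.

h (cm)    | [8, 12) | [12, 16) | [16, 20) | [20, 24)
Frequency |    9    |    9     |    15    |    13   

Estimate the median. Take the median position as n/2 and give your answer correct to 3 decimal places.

Cumulative frequencies: 9, 18, 33, 46
n = 46; position = n/2 = 23.
This falls in the class [16, 20): L = 16, F = 18, f = 15, h = 4.
Median ≈ 16 + ((23 − 18) / 15) × 4 = 17.3333

17.333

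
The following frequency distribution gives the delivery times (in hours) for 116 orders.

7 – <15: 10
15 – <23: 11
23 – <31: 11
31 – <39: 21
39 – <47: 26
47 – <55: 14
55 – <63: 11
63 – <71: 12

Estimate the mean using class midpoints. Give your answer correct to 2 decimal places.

39.97

Midpoints: 11, 19, 27, 35, 43, 51, 59, 67
Σfm = 10×11 + 11×19 + 11×27 + 21×35 + 26×43 + 14×51 + 11×59 + 12×67 = 4636
n = Σf = 116
Mean = 4636 / 116 = 39.9655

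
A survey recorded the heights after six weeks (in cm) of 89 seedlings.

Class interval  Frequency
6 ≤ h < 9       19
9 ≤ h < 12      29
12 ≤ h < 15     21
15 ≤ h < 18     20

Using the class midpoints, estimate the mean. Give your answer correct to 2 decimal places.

11.92

Midpoints: 7.5, 10.5, 13.5, 16.5
Σfm = 19×7.5 + 29×10.5 + 21×13.5 + 20×16.5 = 1060.5
n = Σf = 89
Mean = 1060.5 / 89 = 11.9157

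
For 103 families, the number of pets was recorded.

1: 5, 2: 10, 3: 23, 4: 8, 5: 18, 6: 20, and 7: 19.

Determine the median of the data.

Cumulative frequencies: 5, 15, 38, 46, 64, 84, 103
n = 103, so the median is the value in position (n+1)/2 = 52.
Position 52 falls at value 5.

5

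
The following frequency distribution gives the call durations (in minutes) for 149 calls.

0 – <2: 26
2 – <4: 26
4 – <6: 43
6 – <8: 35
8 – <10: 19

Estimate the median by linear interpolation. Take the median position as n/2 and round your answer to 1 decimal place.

5.0

Cumulative frequencies: 26, 52, 95, 130, 149
n = 149; position = n/2 = 74.5.
This falls in the class 4 – <6: L = 4, F = 52, f = 43, h = 2.
Median ≈ 4 + ((74.5 − 52) / 43) × 2 = 5.0465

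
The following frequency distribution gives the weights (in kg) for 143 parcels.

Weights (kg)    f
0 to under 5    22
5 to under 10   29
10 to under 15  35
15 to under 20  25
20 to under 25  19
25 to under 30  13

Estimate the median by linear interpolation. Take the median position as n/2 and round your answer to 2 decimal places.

12.93

Cumulative frequencies: 22, 51, 86, 111, 130, 143
n = 143; position = n/2 = 71.5.
This falls in the class 10 to under 15: L = 10, F = 51, f = 35, h = 5.
Median ≈ 10 + ((71.5 − 51) / 35) × 5 = 12.9286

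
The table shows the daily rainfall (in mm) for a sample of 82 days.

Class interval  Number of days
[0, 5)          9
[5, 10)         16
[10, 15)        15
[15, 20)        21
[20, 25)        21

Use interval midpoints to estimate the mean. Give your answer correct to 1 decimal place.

Midpoints: 2.5, 7.5, 12.5, 17.5, 22.5
Σfm = 9×2.5 + 16×7.5 + 15×12.5 + 21×17.5 + 21×22.5 = 1170
n = Σf = 82
Mean = 1170 / 82 = 14.2683

14.3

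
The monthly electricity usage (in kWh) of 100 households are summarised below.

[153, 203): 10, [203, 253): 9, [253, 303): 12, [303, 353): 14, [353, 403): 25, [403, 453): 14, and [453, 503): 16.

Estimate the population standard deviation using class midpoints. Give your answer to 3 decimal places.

Midpoints: 178, 228, 278, 328, 378, 428, 478
n = 100, Σfm = 34850, mean = 348.5000
Σfm² = 13010700
Σf(m − x̄)² = Σfm² − (Σfm)²/n = 13010700 − 34850²/100 = 865475.0000
Population variance = 865475.0000 / 100 = 8654.7500
Standard deviation = √8654.7500 = 93.0309

93.031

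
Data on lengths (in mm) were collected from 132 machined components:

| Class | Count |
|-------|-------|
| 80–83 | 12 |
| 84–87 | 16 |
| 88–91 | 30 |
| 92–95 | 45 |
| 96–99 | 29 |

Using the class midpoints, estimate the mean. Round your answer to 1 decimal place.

Midpoints: 81.5, 85.5, 89.5, 93.5, 97.5
Σfm = 12×81.5 + 16×85.5 + 30×89.5 + 45×93.5 + 29×97.5 = 12066
n = Σf = 132
Mean = 12066 / 132 = 91.4091

91.4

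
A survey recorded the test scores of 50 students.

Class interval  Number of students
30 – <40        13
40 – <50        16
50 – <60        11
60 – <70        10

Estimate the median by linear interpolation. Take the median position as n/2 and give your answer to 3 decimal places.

Cumulative frequencies: 13, 29, 40, 50
n = 50; position = n/2 = 25.
This falls in the class 40 – <50: L = 40, F = 13, f = 16, h = 10.
Median ≈ 40 + ((25 − 13) / 16) × 10 = 47.5000

47.500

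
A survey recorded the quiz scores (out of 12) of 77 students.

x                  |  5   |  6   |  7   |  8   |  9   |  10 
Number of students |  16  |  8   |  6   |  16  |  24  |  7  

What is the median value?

8

Cumulative frequencies: 16, 24, 30, 46, 70, 77
n = 77, so the median is the value in position (n+1)/2 = 39.
Position 39 falls at value 8.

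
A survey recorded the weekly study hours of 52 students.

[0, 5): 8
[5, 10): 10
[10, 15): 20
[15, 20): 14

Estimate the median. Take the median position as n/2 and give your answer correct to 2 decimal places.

12.00

Cumulative frequencies: 8, 18, 38, 52
n = 52; position = n/2 = 26.
This falls in the class [10, 15): L = 10, F = 18, f = 20, h = 5.
Median ≈ 10 + ((26 − 18) / 20) × 5 = 12.0000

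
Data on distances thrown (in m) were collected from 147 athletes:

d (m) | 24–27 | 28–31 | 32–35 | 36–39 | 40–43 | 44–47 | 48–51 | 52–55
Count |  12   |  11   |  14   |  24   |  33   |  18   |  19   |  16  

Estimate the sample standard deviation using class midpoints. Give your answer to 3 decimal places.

Midpoints: 25.5, 29.5, 33.5, 37.5, 41.5, 45.5, 49.5, 53.5
n = 147, Σfm = 5984.5, mean = 40.7109
Σfm² = 253286.75
Σf(m − x̄)² = Σfm² − (Σfm)²/n = 253286.75 − 5984.5²/147 = 9652.4626
Sample variance = 9652.4626 / 146 = 66.1128
Standard deviation = √66.1128 = 8.1310

8.131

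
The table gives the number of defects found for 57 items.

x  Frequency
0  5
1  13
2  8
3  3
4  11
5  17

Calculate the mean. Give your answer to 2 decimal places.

2.93

Values: 0, 1, 2, 3, 4, 5
Σfx = 5×0 + 13×1 + 8×2 + 3×3 + 11×4 + 17×5 = 167
n = Σf = 57
Mean = 167 / 57 = 2.9298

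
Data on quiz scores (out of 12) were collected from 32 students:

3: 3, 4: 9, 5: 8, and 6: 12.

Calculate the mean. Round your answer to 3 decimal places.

Values: 3, 4, 5, 6
Σfx = 3×3 + 9×4 + 8×5 + 12×6 = 157
n = Σf = 32
Mean = 157 / 32 = 4.9062

4.906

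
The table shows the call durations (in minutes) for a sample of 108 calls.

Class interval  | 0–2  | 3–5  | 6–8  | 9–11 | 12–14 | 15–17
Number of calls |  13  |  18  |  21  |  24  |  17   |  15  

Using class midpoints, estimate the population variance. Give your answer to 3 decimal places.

22.064

Midpoints: 1, 4, 7, 10, 13, 16
n = 108, Σfm = 933, mean = 8.6389
Σfm² = 10443
Σf(m − x̄)² = Σfm² − (Σfm)²/n = 10443 − 933²/108 = 2382.9167
Population variance = 2382.9167 / 108 = 22.0640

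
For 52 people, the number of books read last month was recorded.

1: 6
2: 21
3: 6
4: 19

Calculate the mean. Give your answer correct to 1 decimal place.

Values: 1, 2, 3, 4
Σfx = 6×1 + 21×2 + 6×3 + 19×4 = 142
n = Σf = 52
Mean = 142 / 52 = 2.7308

2.7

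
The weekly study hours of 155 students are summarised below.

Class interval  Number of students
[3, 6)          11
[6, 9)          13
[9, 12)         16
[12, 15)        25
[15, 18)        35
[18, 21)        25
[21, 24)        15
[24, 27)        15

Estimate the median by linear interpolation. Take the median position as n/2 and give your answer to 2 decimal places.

Cumulative frequencies: 11, 24, 40, 65, 100, 125, 140, 155
n = 155; position = n/2 = 77.5.
This falls in the class [15, 18): L = 15, F = 65, f = 35, h = 3.
Median ≈ 15 + ((77.5 − 65) / 35) × 3 = 16.0714

16.07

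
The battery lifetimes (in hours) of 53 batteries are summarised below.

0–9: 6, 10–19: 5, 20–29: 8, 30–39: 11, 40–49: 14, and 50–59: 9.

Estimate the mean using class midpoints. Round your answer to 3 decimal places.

33.745

Midpoints: 4.5, 14.5, 24.5, 34.5, 44.5, 54.5
Σfm = 6×4.5 + 5×14.5 + 8×24.5 + 11×34.5 + 14×44.5 + 9×54.5 = 1788.5
n = Σf = 53
Mean = 1788.5 / 53 = 33.7453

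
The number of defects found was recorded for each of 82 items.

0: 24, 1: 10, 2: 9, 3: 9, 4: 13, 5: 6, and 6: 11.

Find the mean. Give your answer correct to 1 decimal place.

2.5

Values: 0, 1, 2, 3, 4, 5, 6
Σfx = 24×0 + 10×1 + 9×2 + 9×3 + 13×4 + 6×5 + 11×6 = 203
n = Σf = 82
Mean = 203 / 82 = 2.4756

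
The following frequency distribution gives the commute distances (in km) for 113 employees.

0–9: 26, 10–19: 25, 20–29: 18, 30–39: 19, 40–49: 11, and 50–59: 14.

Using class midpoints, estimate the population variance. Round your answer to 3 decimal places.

281.134

Midpoints: 4.5, 14.5, 24.5, 34.5, 44.5, 54.5
n = 113, Σfm = 2828.5, mean = 25.0310
Σfm² = 102568.25
Σf(m − x̄)² = Σfm² − (Σfm)²/n = 102568.25 − 2828.5²/113 = 31768.1416
Population variance = 31768.1416 / 113 = 281.1340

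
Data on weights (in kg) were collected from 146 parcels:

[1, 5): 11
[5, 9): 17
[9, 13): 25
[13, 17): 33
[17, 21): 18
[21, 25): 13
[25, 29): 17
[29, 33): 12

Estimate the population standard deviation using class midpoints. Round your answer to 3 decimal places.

8.035

Midpoints: 3, 7, 11, 15, 19, 23, 27, 31
n = 146, Σfm = 2394, mean = 16.3973
Σfm² = 48682
Σf(m − x̄)² = Σfm² − (Σfm)²/n = 48682 − 2394²/146 = 9426.9589
Population variance = 9426.9589 / 146 = 64.5682
Standard deviation = √64.5682 = 8.0354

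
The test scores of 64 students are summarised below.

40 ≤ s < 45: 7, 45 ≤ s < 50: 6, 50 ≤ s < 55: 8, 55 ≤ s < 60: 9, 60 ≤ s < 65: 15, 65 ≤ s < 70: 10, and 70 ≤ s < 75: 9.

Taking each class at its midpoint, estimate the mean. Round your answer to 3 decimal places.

Midpoints: 42.5, 47.5, 52.5, 57.5, 62.5, 67.5, 72.5
Σfm = 7×42.5 + 6×47.5 + 8×52.5 + 9×57.5 + 15×62.5 + 10×67.5 + 9×72.5 = 3785
n = Σf = 64
Mean = 3785 / 64 = 59.1406

59.141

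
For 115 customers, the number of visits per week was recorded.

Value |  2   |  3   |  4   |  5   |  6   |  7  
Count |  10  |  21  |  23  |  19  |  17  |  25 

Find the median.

Cumulative frequencies: 10, 31, 54, 73, 90, 115
n = 115, so the median is the value in position (n+1)/2 = 58.
Position 58 falls at value 5.

5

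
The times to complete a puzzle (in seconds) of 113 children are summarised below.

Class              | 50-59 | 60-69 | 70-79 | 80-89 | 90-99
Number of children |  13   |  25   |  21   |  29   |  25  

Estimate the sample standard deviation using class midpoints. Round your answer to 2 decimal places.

13.33

Midpoints: 54.5, 64.5, 74.5, 84.5, 94.5
n = 113, Σfm = 8698.5, mean = 76.9779
Σfm² = 689498.25
Σf(m − x̄)² = Σfm² − (Σfm)²/n = 689498.25 − 8698.5²/113 = 19906.1947
Sample variance = 19906.1947 / 112 = 177.7339
Standard deviation = √177.7339 = 13.3317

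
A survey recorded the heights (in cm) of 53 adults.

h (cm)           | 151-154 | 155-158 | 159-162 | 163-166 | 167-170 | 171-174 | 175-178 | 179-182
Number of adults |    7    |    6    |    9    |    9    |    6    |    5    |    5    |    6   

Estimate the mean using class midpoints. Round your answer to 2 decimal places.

165.48

Midpoints: 152.5, 156.5, 160.5, 164.5, 168.5, 172.5, 176.5, 180.5
Σfm = 7×152.5 + 6×156.5 + 9×160.5 + 9×164.5 + 6×168.5 + 5×172.5 + 5×176.5 + 6×180.5 = 8770.5
n = Σf = 53
Mean = 8770.5 / 53 = 165.4811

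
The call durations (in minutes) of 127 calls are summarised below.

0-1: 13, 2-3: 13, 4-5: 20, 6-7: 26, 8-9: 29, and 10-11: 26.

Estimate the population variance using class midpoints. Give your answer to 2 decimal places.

Midpoints: 0.5, 2.5, 4.5, 6.5, 8.5, 10.5
n = 127, Σfm = 817.5, mean = 6.4370
Σfm² = 6549.75
Σf(m − x̄)² = Σfm² − (Σfm)²/n = 6549.75 − 817.5²/127 = 1287.4961
Population variance = 1287.4961 / 127 = 10.1378

10.14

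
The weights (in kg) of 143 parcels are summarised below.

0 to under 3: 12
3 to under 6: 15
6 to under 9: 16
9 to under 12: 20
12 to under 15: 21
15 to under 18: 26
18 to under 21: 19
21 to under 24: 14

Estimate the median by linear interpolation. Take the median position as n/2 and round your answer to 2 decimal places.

13.21

Cumulative frequencies: 12, 27, 43, 63, 84, 110, 129, 143
n = 143; position = n/2 = 71.5.
This falls in the class 12 to under 15: L = 12, F = 63, f = 21, h = 3.
Median ≈ 12 + ((71.5 − 63) / 21) × 3 = 13.2143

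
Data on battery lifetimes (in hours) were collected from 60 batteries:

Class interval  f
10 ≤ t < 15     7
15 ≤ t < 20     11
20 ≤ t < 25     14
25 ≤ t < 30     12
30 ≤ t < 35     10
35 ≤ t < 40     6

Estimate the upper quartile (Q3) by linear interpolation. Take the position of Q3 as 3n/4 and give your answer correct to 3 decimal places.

Cumulative frequencies: 7, 18, 32, 44, 54, 60
n = 60; position = 3n/4 = 45.
This falls in the class 30 ≤ t < 35: L = 30, F = 44, f = 10, h = 5.
Upper quartile ≈ 30 + ((45 − 44) / 10) × 5 = 30.5000

30.500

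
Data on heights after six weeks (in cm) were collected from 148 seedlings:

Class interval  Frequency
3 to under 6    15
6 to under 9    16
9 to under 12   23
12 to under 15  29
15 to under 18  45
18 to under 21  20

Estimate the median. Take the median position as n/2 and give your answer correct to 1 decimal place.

Cumulative frequencies: 15, 31, 54, 83, 128, 148
n = 148; position = n/2 = 74.
This falls in the class 12 to under 15: L = 12, F = 54, f = 29, h = 3.
Median ≈ 12 + ((74 − 54) / 29) × 3 = 14.0690

14.1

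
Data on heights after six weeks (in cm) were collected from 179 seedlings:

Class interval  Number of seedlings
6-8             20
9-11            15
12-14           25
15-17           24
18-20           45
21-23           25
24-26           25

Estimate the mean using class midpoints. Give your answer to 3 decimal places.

16.922

Midpoints: 7, 10, 13, 16, 19, 22, 25
Σfm = 20×7 + 15×10 + 25×13 + 24×16 + 45×19 + 25×22 + 25×25 = 3029
n = Σf = 179
Mean = 3029 / 179 = 16.9218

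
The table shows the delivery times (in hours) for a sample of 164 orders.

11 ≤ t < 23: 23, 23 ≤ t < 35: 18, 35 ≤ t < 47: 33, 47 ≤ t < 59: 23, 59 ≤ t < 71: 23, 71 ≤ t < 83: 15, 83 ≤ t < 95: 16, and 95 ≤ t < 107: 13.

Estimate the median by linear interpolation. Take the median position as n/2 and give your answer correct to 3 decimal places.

51.174

Cumulative frequencies: 23, 41, 74, 97, 120, 135, 151, 164
n = 164; position = n/2 = 82.
This falls in the class 47 ≤ t < 59: L = 47, F = 74, f = 23, h = 12.
Median ≈ 47 + ((82 − 74) / 23) × 12 = 51.1739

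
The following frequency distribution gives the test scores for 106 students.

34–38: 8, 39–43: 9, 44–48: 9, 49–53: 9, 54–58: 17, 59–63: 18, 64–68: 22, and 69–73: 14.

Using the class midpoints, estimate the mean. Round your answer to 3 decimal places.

Midpoints: 36, 41, 46, 51, 56, 61, 66, 71
Σfm = 8×36 + 9×41 + 9×46 + 9×51 + 17×56 + 18×61 + 22×66 + 14×71 = 6026
n = Σf = 106
Mean = 6026 / 106 = 56.8491

56.849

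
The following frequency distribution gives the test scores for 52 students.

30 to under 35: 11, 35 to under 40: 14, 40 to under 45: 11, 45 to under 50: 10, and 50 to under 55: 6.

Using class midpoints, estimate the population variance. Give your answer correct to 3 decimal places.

Midpoints: 32.5, 37.5, 42.5, 47.5, 52.5
n = 52, Σfm = 2140, mean = 41.1538
Σfm² = 90275
Σf(m − x̄)² = Σfm² − (Σfm)²/n = 90275 − 2140²/52 = 2205.7692
Population variance = 2205.7692 / 52 = 42.4186

42.419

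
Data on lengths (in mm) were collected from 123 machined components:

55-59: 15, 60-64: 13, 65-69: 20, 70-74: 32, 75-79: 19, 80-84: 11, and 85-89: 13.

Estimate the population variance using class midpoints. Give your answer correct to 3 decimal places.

Midpoints: 57, 62, 67, 72, 77, 82, 87
n = 123, Σfm = 8801, mean = 71.5528
Σfm² = 639387
Σf(m − x̄)² = Σfm² − (Σfm)²/n = 639387 − 8801²/123 = 9650.4065
Population variance = 9650.4065 / 123 = 78.4586

78.459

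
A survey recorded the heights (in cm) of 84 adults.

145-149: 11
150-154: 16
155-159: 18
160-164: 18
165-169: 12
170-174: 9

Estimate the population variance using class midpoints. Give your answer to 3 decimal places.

Midpoints: 147, 152, 157, 162, 167, 172
n = 84, Σfm = 13343, mean = 158.8452
Σfm² = 2124361
Σf(m − x̄)² = Σfm² − (Σfm)²/n = 2124361 − 13343²/84 = 4888.9881
Population variance = 4888.9881 / 84 = 58.2022

58.202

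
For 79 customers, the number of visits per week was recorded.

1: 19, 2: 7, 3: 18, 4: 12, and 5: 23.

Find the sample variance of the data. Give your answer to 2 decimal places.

Values: 1, 2, 3, 4, 5
n = 79, Σfx = 250, mean = 3.1646
Σfx² = 976
Σf(x − x̄)² = Σfx² − (Σfx)²/n = 976 − 250²/79 = 184.8608
Sample variance = 184.8608 / 78 = 2.3700

2.37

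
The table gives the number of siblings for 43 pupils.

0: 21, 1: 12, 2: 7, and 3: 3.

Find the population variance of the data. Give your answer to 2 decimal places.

Values: 0, 1, 2, 3
n = 43, Σfx = 35, mean = 0.8140
Σfx² = 67
Σf(x − x̄)² = Σfx² − (Σfx)²/n = 67 − 35²/43 = 38.5116
Population variance = 38.5116 / 43 = 0.8956

0.90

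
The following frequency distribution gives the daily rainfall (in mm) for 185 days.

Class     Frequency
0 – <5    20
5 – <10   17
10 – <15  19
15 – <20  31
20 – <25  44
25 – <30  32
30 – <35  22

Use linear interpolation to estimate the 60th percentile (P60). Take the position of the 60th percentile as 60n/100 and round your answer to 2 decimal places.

Cumulative frequencies: 20, 37, 56, 87, 131, 163, 185
n = 185; position = 60n/100 = 111.
This falls in the class 20 – <25: L = 20, F = 87, f = 44, h = 5.
60th percentile ≈ 20 + ((111 − 87) / 44) × 5 = 22.7273

22.73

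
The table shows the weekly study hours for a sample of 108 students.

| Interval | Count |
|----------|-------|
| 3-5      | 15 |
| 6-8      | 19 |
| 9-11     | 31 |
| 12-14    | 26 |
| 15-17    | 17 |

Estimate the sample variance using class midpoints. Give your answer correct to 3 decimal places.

14.457

Midpoints: 4, 7, 10, 13, 16
n = 108, Σfm = 1113, mean = 10.3056
Σfm² = 13017
Σf(m − x̄)² = Σfm² − (Σfm)²/n = 13017 − 1113²/108 = 1546.9167
Sample variance = 1546.9167 / 107 = 14.4572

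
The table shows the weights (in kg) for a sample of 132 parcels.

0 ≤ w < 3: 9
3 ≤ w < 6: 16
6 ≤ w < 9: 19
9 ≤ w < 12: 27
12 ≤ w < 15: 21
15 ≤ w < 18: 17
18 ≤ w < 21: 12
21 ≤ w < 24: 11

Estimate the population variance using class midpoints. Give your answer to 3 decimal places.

Midpoints: 1.5, 4.5, 7.5, 10.5, 13.5, 16.5, 19.5, 22.5
n = 132, Σfm = 1557, mean = 11.7955
Σfm² = 22977
Σf(m − x̄)² = Σfm² − (Σfm)²/n = 22977 − 1557²/132 = 4611.4773
Population variance = 4611.4773 / 132 = 34.9354

34.935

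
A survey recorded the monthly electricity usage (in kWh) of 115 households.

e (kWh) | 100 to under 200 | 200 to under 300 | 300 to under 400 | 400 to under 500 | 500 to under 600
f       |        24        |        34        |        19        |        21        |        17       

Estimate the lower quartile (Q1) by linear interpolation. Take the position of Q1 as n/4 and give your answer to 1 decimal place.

Cumulative frequencies: 24, 58, 77, 98, 115
n = 115; position = n/4 = 28.75.
This falls in the class 200 to under 300: L = 200, F = 24, f = 34, h = 100.
Lower quartile ≈ 200 + ((28.75 − 24) / 34) × 100 = 213.9706

214.0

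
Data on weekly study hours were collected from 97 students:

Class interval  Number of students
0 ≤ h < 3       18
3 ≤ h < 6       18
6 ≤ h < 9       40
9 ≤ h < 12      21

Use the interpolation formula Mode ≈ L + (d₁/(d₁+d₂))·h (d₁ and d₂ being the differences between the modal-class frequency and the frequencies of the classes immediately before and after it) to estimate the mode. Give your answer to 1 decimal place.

7.6

Modal class: 6 ≤ h < 9 (highest frequency 40).
d₁ = 40 − 18 = 22, d₂ = 40 − 21 = 19
Mode ≈ 6 + (22/(22+19)) × 3 = 6 + 1.6098 = 7.6098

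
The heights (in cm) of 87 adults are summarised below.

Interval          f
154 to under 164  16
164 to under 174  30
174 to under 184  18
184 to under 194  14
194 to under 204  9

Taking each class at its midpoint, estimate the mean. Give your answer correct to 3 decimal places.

Midpoints: 159, 169, 179, 189, 199
Σfm = 16×159 + 30×169 + 18×179 + 14×189 + 9×199 = 15273
n = Σf = 87
Mean = 15273 / 87 = 175.5517

175.552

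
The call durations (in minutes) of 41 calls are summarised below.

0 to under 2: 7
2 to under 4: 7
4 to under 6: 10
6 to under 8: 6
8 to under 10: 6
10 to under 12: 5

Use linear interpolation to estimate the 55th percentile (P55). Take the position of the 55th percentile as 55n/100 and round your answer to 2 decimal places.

Cumulative frequencies: 7, 14, 24, 30, 36, 41
n = 41; position = 55n/100 = 22.55.
This falls in the class 4 to under 6: L = 4, F = 14, f = 10, h = 2.
55th percentile ≈ 4 + ((22.55 − 14) / 10) × 2 = 5.7100

5.71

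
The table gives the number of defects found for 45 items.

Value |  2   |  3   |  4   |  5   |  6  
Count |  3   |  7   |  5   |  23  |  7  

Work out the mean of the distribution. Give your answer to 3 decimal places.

Values: 2, 3, 4, 5, 6
Σfx = 3×2 + 7×3 + 5×4 + 23×5 + 7×6 = 204
n = Σf = 45
Mean = 204 / 45 = 4.5333

4.533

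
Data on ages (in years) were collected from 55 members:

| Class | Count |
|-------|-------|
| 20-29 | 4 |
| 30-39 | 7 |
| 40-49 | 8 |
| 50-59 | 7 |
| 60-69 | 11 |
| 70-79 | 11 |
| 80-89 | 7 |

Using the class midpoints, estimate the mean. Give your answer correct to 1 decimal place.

58.1

Midpoints: 24.5, 34.5, 44.5, 54.5, 64.5, 74.5, 84.5
Σfm = 4×24.5 + 7×34.5 + 8×44.5 + 7×54.5 + 11×64.5 + 11×74.5 + 7×84.5 = 3197.5
n = Σf = 55
Mean = 3197.5 / 55 = 58.1364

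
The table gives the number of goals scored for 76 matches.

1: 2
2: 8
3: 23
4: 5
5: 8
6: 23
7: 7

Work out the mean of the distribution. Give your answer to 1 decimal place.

4.4

Values: 1, 2, 3, 4, 5, 6, 7
Σfx = 2×1 + 8×2 + 23×3 + 5×4 + 8×5 + 23×6 + 7×7 = 334
n = Σf = 76
Mean = 334 / 76 = 4.3947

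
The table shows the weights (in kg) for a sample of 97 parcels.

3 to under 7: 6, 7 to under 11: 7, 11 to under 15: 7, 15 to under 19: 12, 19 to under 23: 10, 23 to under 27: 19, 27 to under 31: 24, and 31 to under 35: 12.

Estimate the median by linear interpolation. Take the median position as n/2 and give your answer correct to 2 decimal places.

24.37

Cumulative frequencies: 6, 13, 20, 32, 42, 61, 85, 97
n = 97; position = n/2 = 48.5.
This falls in the class 23 to under 27: L = 23, F = 42, f = 19, h = 4.
Median ≈ 23 + ((48.5 − 42) / 19) × 4 = 24.3684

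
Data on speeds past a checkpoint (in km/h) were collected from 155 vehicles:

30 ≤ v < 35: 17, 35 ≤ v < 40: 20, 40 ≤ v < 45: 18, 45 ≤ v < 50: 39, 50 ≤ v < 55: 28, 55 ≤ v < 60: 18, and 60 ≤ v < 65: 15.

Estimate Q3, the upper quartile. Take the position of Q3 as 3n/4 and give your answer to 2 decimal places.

53.97

Cumulative frequencies: 17, 37, 55, 94, 122, 140, 155
n = 155; position = 3n/4 = 116.25.
This falls in the class 50 ≤ v < 55: L = 50, F = 94, f = 28, h = 5.
Upper quartile ≈ 50 + ((116.25 − 94) / 28) × 5 = 53.9732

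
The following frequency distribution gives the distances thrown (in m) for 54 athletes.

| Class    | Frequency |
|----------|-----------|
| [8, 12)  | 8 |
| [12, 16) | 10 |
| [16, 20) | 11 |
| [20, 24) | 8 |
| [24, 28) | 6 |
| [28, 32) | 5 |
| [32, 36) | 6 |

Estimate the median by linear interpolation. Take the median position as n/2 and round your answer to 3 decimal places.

19.273

Cumulative frequencies: 8, 18, 29, 37, 43, 48, 54
n = 54; position = n/2 = 27.
This falls in the class [16, 20): L = 16, F = 18, f = 11, h = 4.
Median ≈ 16 + ((27 − 18) / 11) × 4 = 19.2727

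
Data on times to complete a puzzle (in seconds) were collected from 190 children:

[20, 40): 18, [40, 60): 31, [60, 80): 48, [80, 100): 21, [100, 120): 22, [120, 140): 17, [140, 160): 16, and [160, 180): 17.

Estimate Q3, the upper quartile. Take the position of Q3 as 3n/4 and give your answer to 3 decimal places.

122.941

Cumulative frequencies: 18, 49, 97, 118, 140, 157, 173, 190
n = 190; position = 3n/4 = 142.5.
This falls in the class [120, 140): L = 120, F = 140, f = 17, h = 20.
Upper quartile ≈ 120 + ((142.5 − 140) / 17) × 20 = 122.9412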